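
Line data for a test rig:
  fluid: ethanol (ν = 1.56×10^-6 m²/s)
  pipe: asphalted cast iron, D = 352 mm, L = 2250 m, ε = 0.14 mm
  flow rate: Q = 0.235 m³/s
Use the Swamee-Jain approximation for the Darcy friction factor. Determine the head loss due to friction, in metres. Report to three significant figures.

h_f ≈ 32.3 m

V = 4Q/(πD²) = 4·0.235/(π·0.352²) = 2.415 m/s
Re = VD/ν = 2.415·0.352/1.56×10^-6 = 5.45×10^5 → turbulent
ε/D = 0.14/352 = 3.98×10^-4
Swamee-Jain: f = 0.01702
h_f = f(L/D)V²/(2g) = 0.01702·(2250/0.352)·2.415²/(2·9.81) = 32.33 m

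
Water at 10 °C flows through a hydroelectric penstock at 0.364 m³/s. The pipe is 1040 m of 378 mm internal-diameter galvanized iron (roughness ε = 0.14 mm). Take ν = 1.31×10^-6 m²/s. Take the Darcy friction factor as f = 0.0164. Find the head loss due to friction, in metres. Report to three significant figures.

V = 4Q/(πD²) = 4·0.364/(π·0.378²) = 3.244 m/s
h_f = f(L/D)V²/(2g) = 0.01640·(1040/0.378)·3.244²/(2·9.81) = 24.20 m

h_f ≈ 24.2 m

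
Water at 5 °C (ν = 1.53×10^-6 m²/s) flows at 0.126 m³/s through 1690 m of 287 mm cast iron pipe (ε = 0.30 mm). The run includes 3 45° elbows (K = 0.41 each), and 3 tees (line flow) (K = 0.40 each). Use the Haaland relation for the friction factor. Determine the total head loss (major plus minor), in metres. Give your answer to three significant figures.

H_L ≈ 23.9 m

V = 4Q/(πD²) = 1.948 m/s; V²/2g = 0.1933 m
Re = 3.65×10^5, ε/D = 0.00105 → f = 0.02057 (Haaland)
Major: h_f = f(L/D)·V²/2g = 0.02057·5889·0.1933 = 23.42 m
Minor: ΣK = 2.43; h_m = ΣK·V²/2g = 0.4698 m
Total H_L = 23.42 + 0.4698 = 23.89 m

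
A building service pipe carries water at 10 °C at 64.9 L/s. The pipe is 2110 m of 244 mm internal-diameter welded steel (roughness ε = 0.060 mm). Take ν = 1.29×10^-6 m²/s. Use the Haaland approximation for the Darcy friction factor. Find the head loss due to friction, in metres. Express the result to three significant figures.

h_f ≈ 14.1 m

V = 4Q/(πD²) = 4·0.0649/(π·0.244²) = 1.388 m/s
Re = VD/ν = 1.388·0.244/1.29×10^-6 = 2.63×10^5 → turbulent
ε/D = 0.060/244 = 2.46×10^-4
Haaland: f = 0.01664
h_f = f(L/D)V²/(2g) = 0.01664·(2110/0.244)·1.388²/(2·9.81) = 14.13 m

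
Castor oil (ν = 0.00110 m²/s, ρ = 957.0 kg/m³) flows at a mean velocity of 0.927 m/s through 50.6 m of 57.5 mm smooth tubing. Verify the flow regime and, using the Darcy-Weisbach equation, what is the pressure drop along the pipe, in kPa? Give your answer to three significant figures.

Δp ≈ 478 kPa

Re = VD/ν = 0.927·0.05750/0.00110 = 48.5 → laminar (Re < 2300)
f = 64/Re = 1.321
h_f = f(L/D)V²/(2g) = 1.321·(50.6/0.05750)·0.927²/(2·9.81) = 50.91 m
Δp = ρg·h_f = 957.0·9.81·50.91 = 477.9 kPa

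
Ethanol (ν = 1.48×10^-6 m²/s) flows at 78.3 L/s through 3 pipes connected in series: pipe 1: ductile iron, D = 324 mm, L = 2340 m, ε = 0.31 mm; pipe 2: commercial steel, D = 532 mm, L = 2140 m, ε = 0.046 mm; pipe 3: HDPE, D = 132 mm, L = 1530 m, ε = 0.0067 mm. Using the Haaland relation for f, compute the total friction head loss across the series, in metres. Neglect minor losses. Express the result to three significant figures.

H ≈ 271 m

Pipe 1: V = 0.9497 m/s, Re = 2.08×10^5, ε/D = 9.57×10^-4, f = 0.02069, h_1 = f(L/D)V²/2g = 6.870 m
Pipe 2: V = 0.3522 m/s, Re = 1.27×10^5, ε/D = 8.65×10^-5, f = 0.01742, h_2 = f(L/D)V²/2g = 0.4431 m
Pipe 3: V = 5.722 m/s, Re = 5.10×10^5, ε/D = 5.08×10^-5, f = 0.01364, h_3 = f(L/D)V²/2g = 263.9 m
Series → Q common, losses add: H = Σh = 271.2 m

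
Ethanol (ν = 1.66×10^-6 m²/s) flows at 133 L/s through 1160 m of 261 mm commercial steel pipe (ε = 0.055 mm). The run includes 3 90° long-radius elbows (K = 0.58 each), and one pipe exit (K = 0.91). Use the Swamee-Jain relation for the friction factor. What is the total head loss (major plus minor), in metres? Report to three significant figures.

V = 4Q/(πD²) = 2.486 m/s; V²/2g = 0.3150 m
Re = 3.91×10^5, ε/D = 2.11×10^-4 → f = 0.01596 (Swamee-Jain)
Major: h_f = f(L/D)·V²/2g = 0.01596·4444·0.3150 = 22.34 m
Minor: ΣK = 2.65; h_m = ΣK·V²/2g = 0.8347 m
Total H_L = 22.34 + 0.8347 = 23.17 m

H_L ≈ 23.2 m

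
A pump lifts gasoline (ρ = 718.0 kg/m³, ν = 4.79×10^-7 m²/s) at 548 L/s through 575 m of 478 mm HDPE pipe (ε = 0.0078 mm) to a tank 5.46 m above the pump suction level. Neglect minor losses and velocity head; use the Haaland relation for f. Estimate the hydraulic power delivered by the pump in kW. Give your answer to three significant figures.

V = 4Q/(πD²) = 3.054 m/s; Re = 3.05×10^6; ε/D = 1.63×10^-5; f = 0.01032
h_f = f(L/D)V²/2g = 5.901 m
Total head H = z + h_f = 5.46 + 5.901 = 11.36 m
P_hyd = ρgQH = 718.0·9.81·0.548·11.36 = 43.85 kW

P_hyd ≈ 43.9 kW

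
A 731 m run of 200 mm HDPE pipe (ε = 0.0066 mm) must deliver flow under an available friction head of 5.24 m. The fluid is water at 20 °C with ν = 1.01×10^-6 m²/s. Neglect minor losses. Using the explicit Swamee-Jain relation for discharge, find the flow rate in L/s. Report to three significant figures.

Q ≈ 42.9 L/s

Swamee-Jain (Type II): Q = -0.965·√(gD⁵h_f/L)·ln[ε/(3.7D) + √(3.17ν²L/(gD³h_f))]
√(gD⁵h_f/L) = √(9.81·0.200⁵·5.24/731) = 0.004744
ε/(3.7D) = 8.92×10^-6; √(3.17ν²L/(gD³h_f)) = 7.58×10^-5
Q = -0.965·0.004744·ln(8.474×10^-5) = 0.04292 m³/s
Check: V = 1.37 m/s, Re = 2.71×10^5, f = 0.01501, h_f = 5.22 m ≈ 5.24 m ✓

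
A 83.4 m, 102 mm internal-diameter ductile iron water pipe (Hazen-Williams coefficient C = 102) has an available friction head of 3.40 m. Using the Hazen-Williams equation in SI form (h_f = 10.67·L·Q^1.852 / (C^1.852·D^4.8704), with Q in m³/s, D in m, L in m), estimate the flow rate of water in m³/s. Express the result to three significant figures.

Q ≈ 0.0125 m³/s

Rearranging: Q = [h_f·C^1.852·D^4.8704 / (10.67·L)]^(1/1.852)
Q = [3.40·102^1.852·0.102^4.8704 / (10.67·83.4)]^0.540 = 0.01247 m³/s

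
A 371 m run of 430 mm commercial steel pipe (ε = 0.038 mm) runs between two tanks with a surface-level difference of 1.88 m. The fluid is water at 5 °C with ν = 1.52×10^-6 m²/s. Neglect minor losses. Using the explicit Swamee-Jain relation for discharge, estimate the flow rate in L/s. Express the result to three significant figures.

Q ≈ 251 L/s

Swamee-Jain (Type II): Q = -0.965·√(gD⁵h_f/L)·ln[ε/(3.7D) + √(3.17ν²L/(gD³h_f))]
√(gD⁵h_f/L) = √(9.81·0.430⁵·1.88/371) = 0.02703
ε/(3.7D) = 2.39×10^-5; √(3.17ν²L/(gD³h_f)) = 4.30×10^-5
Q = -0.965·0.02703·ln(6.693×10^-5) = 0.2507 m³/s
Check: V = 1.73 m/s, Re = 4.88×10^5, f = 0.01437, h_f = 1.88 m ≈ 1.88 m ✓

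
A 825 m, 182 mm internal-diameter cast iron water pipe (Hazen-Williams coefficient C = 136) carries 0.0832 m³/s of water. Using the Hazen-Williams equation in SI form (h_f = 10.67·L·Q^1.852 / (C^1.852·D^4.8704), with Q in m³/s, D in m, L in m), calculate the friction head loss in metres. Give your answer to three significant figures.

h_f = 10.67·825·0.0832^1.852 / (136^1.852·0.182^4.8704) = 39.55 m

h_f ≈ 39.5 m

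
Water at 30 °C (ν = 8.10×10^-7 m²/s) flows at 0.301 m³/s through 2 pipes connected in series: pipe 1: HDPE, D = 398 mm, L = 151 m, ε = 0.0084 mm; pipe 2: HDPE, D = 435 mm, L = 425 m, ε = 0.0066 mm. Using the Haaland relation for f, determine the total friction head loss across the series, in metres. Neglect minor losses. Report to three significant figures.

Pipe 1: V = 2.419 m/s, Re = 1.19×10^6, ε/D = 2.11×10^-5, f = 0.01170, h_1 = f(L/D)V²/2g = 1.325 m
Pipe 2: V = 2.025 m/s, Re = 1.09×10^6, ε/D = 1.52×10^-5, f = 0.01172, h_2 = f(L/D)V²/2g = 2.394 m
Series → Q common, losses add: H = Σh = 3.719 m

H ≈ 3.72 m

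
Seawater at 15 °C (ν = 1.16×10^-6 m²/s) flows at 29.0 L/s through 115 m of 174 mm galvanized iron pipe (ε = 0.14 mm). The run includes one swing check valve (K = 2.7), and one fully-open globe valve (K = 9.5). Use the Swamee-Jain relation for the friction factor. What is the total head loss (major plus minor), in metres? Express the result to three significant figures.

H_L ≈ 1.95 m

V = 4Q/(πD²) = 1.220 m/s; V²/2g = 0.07581 m
Re = 1.83×10^5, ε/D = 8.05×10^-4 → f = 0.02051 (Swamee-Jain)
Major: h_f = f(L/D)·V²/2g = 0.02051·660.9·0.07581 = 1.028 m
Minor: ΣK = 12.2; h_m = ΣK·V²/2g = 0.9249 m
Total H_L = 1.028 + 0.9249 = 1.953 m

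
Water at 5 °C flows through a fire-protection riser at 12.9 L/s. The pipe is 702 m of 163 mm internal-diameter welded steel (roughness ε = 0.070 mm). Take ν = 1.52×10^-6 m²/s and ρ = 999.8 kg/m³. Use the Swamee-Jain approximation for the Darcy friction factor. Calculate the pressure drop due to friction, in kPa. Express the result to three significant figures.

V = 4Q/(πD²) = 4·0.0129/(π·0.163²) = 0.6182 m/s
Re = VD/ν = 0.6182·0.163/1.52×10^-6 = 6.63×10^4 → turbulent
ε/D = 0.070/163 = 4.29×10^-4
Swamee-Jain: f = 0.02135
h_f = f(L/D)V²/(2g) = 0.02135·(702/0.163)·0.6182²/(2·9.81) = 1.791 m
Δp = ρg·h_f = 999.8·9.81·1.791 = 17.57 kPa

Δp ≈ 17.6 kPa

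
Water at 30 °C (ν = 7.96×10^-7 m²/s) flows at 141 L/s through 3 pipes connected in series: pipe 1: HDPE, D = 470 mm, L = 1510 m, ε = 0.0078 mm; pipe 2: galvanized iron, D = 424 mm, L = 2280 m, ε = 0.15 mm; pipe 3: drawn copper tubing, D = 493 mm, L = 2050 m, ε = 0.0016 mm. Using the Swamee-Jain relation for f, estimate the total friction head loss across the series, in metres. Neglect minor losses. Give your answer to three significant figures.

H ≈ 7.57 m

Pipe 1: V = 0.8127 m/s, Re = 4.80×10^5, ε/D = 1.66×10^-5, f = 0.01344, h_1 = f(L/D)V²/2g = 1.454 m
Pipe 2: V = 0.9986 m/s, Re = 5.32×10^5, ε/D = 3.54×10^-4, f = 0.01672, h_2 = f(L/D)V²/2g = 4.570 m
Pipe 3: V = 0.7386 m/s, Re = 4.57×10^5, ε/D = 3.25×10^-6, f = 0.01335, h_3 = f(L/D)V²/2g = 1.544 m
Series → Q common, losses add: H = Σh = 7.568 m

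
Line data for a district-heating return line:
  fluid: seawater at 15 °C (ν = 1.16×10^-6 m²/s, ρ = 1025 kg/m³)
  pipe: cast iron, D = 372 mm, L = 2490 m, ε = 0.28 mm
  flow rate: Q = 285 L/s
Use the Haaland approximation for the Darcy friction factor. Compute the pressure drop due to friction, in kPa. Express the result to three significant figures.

V = 4Q/(πD²) = 4·0.285/(π·0.372²) = 2.622 m/s
Re = VD/ν = 2.622·0.372/1.16×10^-6 = 8.41×10^5 → turbulent
ε/D = 0.28/372 = 7.53×10^-4
Haaland: f = 0.01877
h_f = f(L/D)V²/(2g) = 0.01877·(2490/0.372)·2.622²/(2·9.81) = 44.03 m
Δp = ρg·h_f = 1025·9.81·44.03 = 442.7 kPa

Δp ≈ 443 kPa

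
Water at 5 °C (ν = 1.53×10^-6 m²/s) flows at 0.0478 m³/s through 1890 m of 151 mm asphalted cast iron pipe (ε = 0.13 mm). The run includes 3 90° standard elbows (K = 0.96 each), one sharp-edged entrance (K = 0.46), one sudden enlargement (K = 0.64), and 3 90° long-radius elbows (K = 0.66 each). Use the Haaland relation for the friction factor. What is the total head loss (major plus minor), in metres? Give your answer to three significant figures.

H_L ≈ 93.2 m

V = 4Q/(πD²) = 2.669 m/s; V²/2g = 0.3631 m
Re = 2.63×10^5, ε/D = 8.61×10^-4 → f = 0.02004 (Haaland)
Major: h_f = f(L/D)·V²/2g = 0.02004·12517·0.3631 = 91.07 m
Minor: ΣK = 5.96; h_m = ΣK·V²/2g = 2.164 m
Total H_L = 91.07 + 2.164 = 93.23 m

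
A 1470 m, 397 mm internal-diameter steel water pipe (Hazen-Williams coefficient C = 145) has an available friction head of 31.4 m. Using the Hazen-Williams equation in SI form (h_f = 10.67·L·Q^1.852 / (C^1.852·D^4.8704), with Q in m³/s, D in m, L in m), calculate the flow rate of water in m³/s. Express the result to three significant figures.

Rearranging: Q = [h_f·C^1.852·D^4.8704 / (10.67·L)]^(1/1.852)
Q = [31.4·145^1.852·0.397^4.8704 / (10.67·1470)]^0.540 = 0.4458 m³/s

Q ≈ 0.446 m³/s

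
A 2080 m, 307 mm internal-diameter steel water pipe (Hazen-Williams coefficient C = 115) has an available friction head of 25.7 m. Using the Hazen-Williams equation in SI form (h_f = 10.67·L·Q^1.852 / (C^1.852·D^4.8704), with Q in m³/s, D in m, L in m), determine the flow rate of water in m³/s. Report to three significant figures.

Rearranging: Q = [h_f·C^1.852·D^4.8704 / (10.67·L)]^(1/1.852)
Q = [25.7·115^1.852·0.307^4.8704 / (10.67·2080)]^0.540 = 0.1338 m³/s

Q ≈ 0.134 m³/s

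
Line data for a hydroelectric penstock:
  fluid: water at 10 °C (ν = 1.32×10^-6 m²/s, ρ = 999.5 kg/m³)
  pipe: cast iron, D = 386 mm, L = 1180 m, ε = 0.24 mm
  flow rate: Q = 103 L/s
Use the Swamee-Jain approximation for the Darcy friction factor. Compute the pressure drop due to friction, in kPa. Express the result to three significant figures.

V = 4Q/(πD²) = 4·0.103/(π·0.386²) = 0.8802 m/s
Re = VD/ν = 0.8802·0.386/1.32×10^-6 = 2.57×10^5 → turbulent
ε/D = 0.24/386 = 6.22×10^-4
Swamee-Jain: f = 0.01919
h_f = f(L/D)V²/(2g) = 0.01919·(1180/0.386)·0.8802²/(2·9.81) = 2.316 m
Δp = ρg·h_f = 999.5·9.81·2.316 = 22.71 kPa

Δp ≈ 22.7 kPa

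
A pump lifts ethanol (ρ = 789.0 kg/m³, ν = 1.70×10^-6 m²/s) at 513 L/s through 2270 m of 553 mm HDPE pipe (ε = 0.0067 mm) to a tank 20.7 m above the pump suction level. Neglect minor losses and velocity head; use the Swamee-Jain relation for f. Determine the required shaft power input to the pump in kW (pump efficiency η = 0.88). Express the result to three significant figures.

V = 4Q/(πD²) = 2.136 m/s; Re = 6.95×10^5; ε/D = 1.21×10^-5; f = 0.01259
h_f = f(L/D)V²/2g = 12.02 m
Total head H = z + h_f = 20.7 + 12.02 = 32.72 m
P_hyd = ρgQH = 789.0·9.81·0.513·32.72 = 129.9 kW
P_shaft = P_hyd/η = 129.9/0.88 = 147.6 kW

P_shaft ≈ 148 kW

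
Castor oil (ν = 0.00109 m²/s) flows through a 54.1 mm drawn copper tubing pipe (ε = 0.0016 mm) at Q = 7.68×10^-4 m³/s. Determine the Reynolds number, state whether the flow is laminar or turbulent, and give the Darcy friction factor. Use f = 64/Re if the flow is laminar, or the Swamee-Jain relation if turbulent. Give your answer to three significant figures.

V = 4Q/(πD²) = 0.3341 m/s
Re = VD/ν = 0.3341·0.0541/0.00109 = 16.6
Re < 2300 → laminar → f = 64/Re = 3.860

Re ≈ 16.6; laminar; f = 64/Re ≈ 3.86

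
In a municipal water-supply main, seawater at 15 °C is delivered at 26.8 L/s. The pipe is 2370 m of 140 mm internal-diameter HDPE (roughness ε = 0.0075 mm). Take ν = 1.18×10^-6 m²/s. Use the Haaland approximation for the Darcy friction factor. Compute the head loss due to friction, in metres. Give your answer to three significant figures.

V = 4Q/(πD²) = 4·0.0268/(π·0.140²) = 1.741 m/s
Re = VD/ν = 1.741·0.140/1.18×10^-6 = 2.07×10^5 → turbulent
ε/D = 0.0075/140 = 5.36×10^-5
Haaland: f = 0.01577
h_f = f(L/D)V²/(2g) = 0.01577·(2370/0.140)·1.741²/(2·9.81) = 41.24 m

h_f ≈ 41.2 m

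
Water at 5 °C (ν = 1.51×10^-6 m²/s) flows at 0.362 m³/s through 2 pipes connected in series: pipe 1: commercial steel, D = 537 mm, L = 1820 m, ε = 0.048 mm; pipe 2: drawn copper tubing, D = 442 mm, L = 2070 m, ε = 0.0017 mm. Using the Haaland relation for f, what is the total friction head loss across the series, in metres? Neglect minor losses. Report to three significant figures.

H ≈ 22.6 m

Pipe 1: V = 1.598 m/s, Re = 5.68×10^5, ε/D = 8.94×10^-5, f = 0.01393, h_1 = f(L/D)V²/2g = 6.148 m
Pipe 2: V = 2.359 m/s, Re = 6.91×10^5, ε/D = 3.85×10^-6, f = 0.01239, h_2 = f(L/D)V²/2g = 16.46 m
Series → Q common, losses add: H = Σh = 22.61 m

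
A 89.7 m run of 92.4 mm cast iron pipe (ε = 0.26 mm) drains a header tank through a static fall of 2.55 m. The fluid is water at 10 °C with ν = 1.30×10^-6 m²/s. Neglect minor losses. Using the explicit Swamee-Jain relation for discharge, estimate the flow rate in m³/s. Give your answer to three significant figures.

Q ≈ 0.00925 m³/s

Swamee-Jain (Type II): Q = -0.965·√(gD⁵h_f/L)·ln[ε/(3.7D) + √(3.17ν²L/(gD³h_f))]
√(gD⁵h_f/L) = √(9.81·0.0924⁵·2.55/89.7) = 0.001371
ε/(3.7D) = 7.61×10^-4; √(3.17ν²L/(gD³h_f)) = 1.56×10^-4
Q = -0.965·0.001371·ln(9.165×10^-4) = 0.009251 m³/s
Check: V = 1.38 m/s, Re = 9.81×10^4, f = 0.02733, h_f = 2.57 m ≈ 2.55 m ✓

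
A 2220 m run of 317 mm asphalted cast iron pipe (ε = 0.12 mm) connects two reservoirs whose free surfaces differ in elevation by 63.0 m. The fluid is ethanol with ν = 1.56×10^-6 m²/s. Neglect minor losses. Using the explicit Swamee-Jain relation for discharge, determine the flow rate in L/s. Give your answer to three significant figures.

Q ≈ 257 L/s

Swamee-Jain (Type II): Q = -0.965·√(gD⁵h_f/L)·ln[ε/(3.7D) + √(3.17ν²L/(gD³h_f))]
√(gD⁵h_f/L) = √(9.81·0.317⁵·63.0/2220) = 0.02985
ε/(3.7D) = 1.02×10^-4; √(3.17ν²L/(gD³h_f)) = 2.95×10^-5
Q = -0.965·0.02985·ln(1.318×10^-4) = 0.2574 m³/s
Check: V = 3.26 m/s, Re = 6.63×10^5, f = 0.01671, h_f = 63.4 m ≈ 63.0 m ✓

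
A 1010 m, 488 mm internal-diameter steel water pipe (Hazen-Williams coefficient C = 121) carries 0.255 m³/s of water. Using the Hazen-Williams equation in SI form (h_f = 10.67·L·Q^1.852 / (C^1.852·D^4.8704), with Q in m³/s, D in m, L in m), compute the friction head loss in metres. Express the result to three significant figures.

h_f = 10.67·1010·0.255^1.852 / (121^1.852·0.488^4.8704) = 3.923 m

h_f ≈ 3.92 m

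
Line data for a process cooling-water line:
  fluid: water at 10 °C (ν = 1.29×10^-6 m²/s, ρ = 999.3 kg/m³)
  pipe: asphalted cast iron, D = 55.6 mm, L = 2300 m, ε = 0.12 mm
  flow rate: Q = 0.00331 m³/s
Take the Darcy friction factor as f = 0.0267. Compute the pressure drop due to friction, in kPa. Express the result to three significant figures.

V = 4Q/(πD²) = 4·0.00331/(π·0.0556²) = 1.363 m/s
h_f = f(L/D)V²/(2g) = 0.02670·(2300/0.0556)·1.363²/(2·9.81) = 104.6 m
Δp = ρg·h_f = 999.3·9.81·104.6 = 1026 kPa

Δp ≈ 1030 kPa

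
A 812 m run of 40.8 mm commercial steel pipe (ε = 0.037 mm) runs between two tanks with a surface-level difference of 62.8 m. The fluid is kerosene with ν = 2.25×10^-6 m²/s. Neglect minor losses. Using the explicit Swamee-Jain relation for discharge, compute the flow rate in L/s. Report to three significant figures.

Swamee-Jain (Type II): Q = -0.965·√(gD⁵h_f/L)·ln[ε/(3.7D) + √(3.17ν²L/(gD³h_f))]
√(gD⁵h_f/L) = √(9.81·0.0408⁵·62.8/812) = 2.929×10^-4
ε/(3.7D) = 2.45×10^-4; √(3.17ν²L/(gD³h_f)) = 5.58×10^-4
Q = -0.965·2.929×10^-4·ln(8.032×10^-4) = 0.002014 m³/s
Check: V = 1.54 m/s, Re = 2.79×10^4, f = 0.02622, h_f = 63.1 m ≈ 62.8 m ✓

Q ≈ 2.01 L/s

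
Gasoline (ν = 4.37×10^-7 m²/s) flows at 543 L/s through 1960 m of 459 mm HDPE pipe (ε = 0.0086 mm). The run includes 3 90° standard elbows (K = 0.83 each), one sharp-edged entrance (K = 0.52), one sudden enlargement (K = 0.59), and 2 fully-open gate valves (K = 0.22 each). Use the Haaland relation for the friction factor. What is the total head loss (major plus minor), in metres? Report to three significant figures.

H_L ≈ 26.3 m

V = 4Q/(πD²) = 3.282 m/s; V²/2g = 0.5489 m
Re = 3.45×10^6, ε/D = 1.87×10^-5 → f = 0.01028 (Haaland)
Major: h_f = f(L/D)·V²/2g = 0.01028·4270·0.5489 = 24.11 m
Minor: ΣK = 4.04; h_m = ΣK·V²/2g = 2.217 m
Total H_L = 24.11 + 2.217 = 26.32 m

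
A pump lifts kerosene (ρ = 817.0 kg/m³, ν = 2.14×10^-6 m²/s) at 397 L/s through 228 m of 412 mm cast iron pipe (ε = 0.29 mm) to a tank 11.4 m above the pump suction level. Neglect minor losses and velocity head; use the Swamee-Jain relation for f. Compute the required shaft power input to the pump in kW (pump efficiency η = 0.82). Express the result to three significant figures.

P_shaft ≈ 62.5 kW

V = 4Q/(πD²) = 2.978 m/s; Re = 5.73×10^5; ε/D = 7.04×10^-4; f = 0.01885
h_f = f(L/D)V²/2g = 4.714 m
Total head H = z + h_f = 11.4 + 4.714 = 16.11 m
P_hyd = ρgQH = 817.0·9.81·0.397·16.11 = 51.27 kW
P_shaft = P_hyd/η = 51.27/0.82 = 62.53 kW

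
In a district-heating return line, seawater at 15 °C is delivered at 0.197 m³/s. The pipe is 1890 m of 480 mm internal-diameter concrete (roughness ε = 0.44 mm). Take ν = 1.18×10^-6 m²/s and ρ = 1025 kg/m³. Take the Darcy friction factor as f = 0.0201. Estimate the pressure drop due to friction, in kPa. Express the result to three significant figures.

V = 4Q/(πD²) = 4·0.197/(π·0.480²) = 1.089 m/s
h_f = f(L/D)V²/(2g) = 0.02010·(1890/0.480)·1.089²/(2·9.81) = 4.781 m
Δp = ρg·h_f = 1025·9.81·4.781 = 48.07 kPa

Δp ≈ 48.1 kPa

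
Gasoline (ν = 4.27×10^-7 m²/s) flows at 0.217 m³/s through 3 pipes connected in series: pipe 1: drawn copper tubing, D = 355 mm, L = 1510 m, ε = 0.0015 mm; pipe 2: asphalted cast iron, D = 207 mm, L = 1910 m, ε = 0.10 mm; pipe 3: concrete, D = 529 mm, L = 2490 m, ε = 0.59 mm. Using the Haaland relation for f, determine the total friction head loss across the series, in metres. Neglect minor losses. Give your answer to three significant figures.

Pipe 1: V = 2.192 m/s, Re = 1.82×10^6, ε/D = 4.23×10^-6, f = 0.01061, h_1 = f(L/D)V²/2g = 11.05 m
Pipe 2: V = 6.448 m/s, Re = 3.13×10^6, ε/D = 4.83×10^-4, f = 0.01675, h_2 = f(L/D)V²/2g = 327.6 m
Pipe 3: V = 0.9873 m/s, Re = 1.22×10^6, ε/D = 0.00112, f = 0.02041, h_3 = f(L/D)V²/2g = 4.773 m
Series → Q common, losses add: H = Σh = 343.4 m

H ≈ 343 m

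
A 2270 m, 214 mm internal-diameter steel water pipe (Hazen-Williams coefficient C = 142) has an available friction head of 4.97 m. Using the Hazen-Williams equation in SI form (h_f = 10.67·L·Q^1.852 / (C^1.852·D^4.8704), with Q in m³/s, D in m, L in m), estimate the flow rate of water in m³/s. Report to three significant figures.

Q ≈ 0.0251 m³/s

Rearranging: Q = [h_f·C^1.852·D^4.8704 / (10.67·L)]^(1/1.852)
Q = [4.97·142^1.852·0.214^4.8704 / (10.67·2270)]^0.540 = 0.02513 m³/s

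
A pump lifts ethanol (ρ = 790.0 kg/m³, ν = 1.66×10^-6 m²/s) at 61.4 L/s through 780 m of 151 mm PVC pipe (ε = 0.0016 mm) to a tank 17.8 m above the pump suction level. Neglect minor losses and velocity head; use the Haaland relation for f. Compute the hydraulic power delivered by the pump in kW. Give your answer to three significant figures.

V = 4Q/(πD²) = 3.429 m/s; Re = 3.12×10^5; ε/D = 1.06×10^-5; f = 0.01433
h_f = f(L/D)V²/2g = 44.34 m
Total head H = z + h_f = 17.8 + 44.34 = 62.14 m
P_hyd = ρgQH = 790.0·9.81·0.0614·62.14 = 29.57 kW

P_hyd ≈ 29.6 kW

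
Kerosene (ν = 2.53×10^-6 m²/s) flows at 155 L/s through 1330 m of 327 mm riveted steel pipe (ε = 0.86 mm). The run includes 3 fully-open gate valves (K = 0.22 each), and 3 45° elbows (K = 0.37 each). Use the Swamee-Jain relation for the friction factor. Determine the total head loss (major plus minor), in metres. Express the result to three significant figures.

H_L ≈ 18.7 m

V = 4Q/(πD²) = 1.846 m/s; V²/2g = 0.1736 m
Re = 2.39×10^5, ε/D = 0.00263 → f = 0.02601 (Swamee-Jain)
Major: h_f = f(L/D)·V²/2g = 0.02601·4067·0.1736 = 18.37 m
Minor: ΣK = 1.77; h_m = ΣK·V²/2g = 0.3073 m
Total H_L = 18.37 + 0.3073 = 18.67 m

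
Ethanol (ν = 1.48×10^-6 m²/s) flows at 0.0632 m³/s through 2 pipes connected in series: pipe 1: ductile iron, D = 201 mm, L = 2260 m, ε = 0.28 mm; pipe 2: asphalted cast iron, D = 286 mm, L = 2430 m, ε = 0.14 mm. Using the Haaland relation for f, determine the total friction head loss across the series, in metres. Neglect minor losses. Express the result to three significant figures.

H ≈ 58.1 m

Pipe 1: V = 1.992 m/s, Re = 2.71×10^5, ε/D = 0.00139, f = 0.02211, h_1 = f(L/D)V²/2g = 50.27 m
Pipe 2: V = 0.9838 m/s, Re = 1.90×10^5, ε/D = 4.90×10^-4, f = 0.01867, h_2 = f(L/D)V²/2g = 7.823 m
Series → Q common, losses add: H = Σh = 58.10 m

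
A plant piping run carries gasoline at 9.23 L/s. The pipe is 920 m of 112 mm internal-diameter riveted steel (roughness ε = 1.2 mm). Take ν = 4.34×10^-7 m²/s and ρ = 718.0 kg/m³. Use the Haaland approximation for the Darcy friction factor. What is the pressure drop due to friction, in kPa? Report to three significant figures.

V = 4Q/(πD²) = 4·0.00923/(π·0.112²) = 0.9369 m/s
Re = VD/ν = 0.9369·0.112/4.34×10^-7 = 2.42×10^5 → turbulent
ε/D = 1.2/112 = 0.0107
Haaland: f = 0.03911
h_f = f(L/D)V²/(2g) = 0.03911·(920/0.112)·0.9369²/(2·9.81) = 14.37 m
Δp = ρg·h_f = 718.0·9.81·14.37 = 101.2 kPa

Δp ≈ 101 kPa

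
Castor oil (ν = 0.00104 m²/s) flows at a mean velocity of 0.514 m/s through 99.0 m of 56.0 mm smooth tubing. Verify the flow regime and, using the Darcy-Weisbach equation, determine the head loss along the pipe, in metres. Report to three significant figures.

Re = VD/ν = 0.514·0.05600/0.00104 = 27.7 → laminar (Re < 2300)
f = 64/Re = 2.312
h_f = f(L/D)V²/(2g) = 2.312·(99.0/0.05600)·0.514²/(2·9.81) = 55.05 m

h_f ≈ 55.0 m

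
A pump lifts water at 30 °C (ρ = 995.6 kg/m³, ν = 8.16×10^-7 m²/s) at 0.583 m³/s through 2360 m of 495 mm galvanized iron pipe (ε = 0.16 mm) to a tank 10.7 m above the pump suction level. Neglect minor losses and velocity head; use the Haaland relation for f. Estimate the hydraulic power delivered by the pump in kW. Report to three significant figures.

V = 4Q/(πD²) = 3.029 m/s; Re = 1.84×10^6; ε/D = 3.23×10^-4; f = 0.01554
h_f = f(L/D)V²/2g = 34.67 m
Total head H = z + h_f = 10.7 + 34.67 = 45.37 m
P_hyd = ρgQH = 995.6·9.81·0.583·45.37 = 258.3 kW

P_hyd ≈ 258 kW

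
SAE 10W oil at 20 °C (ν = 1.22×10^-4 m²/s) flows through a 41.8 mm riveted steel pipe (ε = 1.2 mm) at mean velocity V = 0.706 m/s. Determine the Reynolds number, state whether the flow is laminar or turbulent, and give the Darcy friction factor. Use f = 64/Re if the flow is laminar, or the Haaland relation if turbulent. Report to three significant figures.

Re = VD/ν = 0.7060·0.0418/1.22×10^-4 = 242
Re < 2300 → laminar → f = 64/Re = 0.2646

Re ≈ 242; laminar; f = 64/Re ≈ 0.265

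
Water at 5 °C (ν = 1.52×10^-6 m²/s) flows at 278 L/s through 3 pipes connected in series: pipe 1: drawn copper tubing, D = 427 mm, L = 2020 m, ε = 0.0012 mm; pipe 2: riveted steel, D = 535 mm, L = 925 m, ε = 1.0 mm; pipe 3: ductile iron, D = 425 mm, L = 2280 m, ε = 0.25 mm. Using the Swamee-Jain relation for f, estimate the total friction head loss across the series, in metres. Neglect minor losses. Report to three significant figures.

H ≈ 34.1 m

Pipe 1: V = 1.941 m/s, Re = 5.45×10^5, ε/D = 2.81×10^-6, f = 0.01294, h_1 = f(L/D)V²/2g = 11.76 m
Pipe 2: V = 1.237 m/s, Re = 4.35×10^5, ε/D = 0.00187, f = 0.02357, h_2 = f(L/D)V²/2g = 3.176 m
Pipe 3: V = 1.960 m/s, Re = 5.48×10^5, ε/D = 5.88×10^-4, f = 0.01823, h_3 = f(L/D)V²/2g = 19.15 m
Series → Q common, losses add: H = Σh = 34.08 m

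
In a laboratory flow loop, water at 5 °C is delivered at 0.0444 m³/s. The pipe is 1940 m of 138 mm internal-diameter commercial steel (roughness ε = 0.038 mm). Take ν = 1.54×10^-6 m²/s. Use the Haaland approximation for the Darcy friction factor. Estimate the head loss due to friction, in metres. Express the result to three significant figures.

h_f ≈ 106 m

V = 4Q/(πD²) = 4·0.0444/(π·0.138²) = 2.968 m/s
Re = VD/ν = 2.968·0.138/1.54×10^-6 = 2.66×10^5 → turbulent
ε/D = 0.038/138 = 2.75×10^-4
Haaland: f = 0.01682
h_f = f(L/D)V²/(2g) = 0.01682·(1940/0.138)·2.968²/(2·9.81) = 106.2 m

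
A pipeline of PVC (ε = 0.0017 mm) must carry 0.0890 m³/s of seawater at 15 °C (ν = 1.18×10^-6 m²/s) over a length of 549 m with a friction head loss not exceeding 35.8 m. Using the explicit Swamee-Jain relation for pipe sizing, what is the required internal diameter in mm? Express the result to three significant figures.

Swamee-Jain (Type III): D = 0.66·[ε^1.25·(LQ²/(gh_f))^4.75 + ν·Q^9.4·(L/(gh_f))^5.2]^0.04
LQ²/(gh_f) = 0.01238; L/(gh_f) = 1.563
Term 1 = ε^1.25·(…)^4.75 = 5.36×10^-17; Term 2 = ν·Q^9.4·(…)^5.2 = 1.60×10^-15
D = 0.66·(5.36×10^-17 + 1.60×10^-15)^0.04 = 0.1692 m = 169 mm
Check: V = 3.96 m/s, Re = 5.68×10^5, f = 0.01297, h_f = 33.6 m ≈ 35.8 m ✓

D ≈ 169 mm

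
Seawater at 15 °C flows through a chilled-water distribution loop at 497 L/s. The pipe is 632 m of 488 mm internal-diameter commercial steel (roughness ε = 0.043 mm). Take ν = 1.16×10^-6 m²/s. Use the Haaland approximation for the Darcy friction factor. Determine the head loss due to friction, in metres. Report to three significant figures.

V = 4Q/(πD²) = 4·0.497/(π·0.488²) = 2.657 m/s
Re = VD/ν = 2.657·0.488/1.16×10^-6 = 1.12×10^6 → turbulent
ε/D = 0.043/488 = 8.81×10^-5
Haaland: f = 0.01303
h_f = f(L/D)V²/(2g) = 0.01303·(632/0.488)·2.657²/(2·9.81) = 6.071 m

h_f ≈ 6.07 m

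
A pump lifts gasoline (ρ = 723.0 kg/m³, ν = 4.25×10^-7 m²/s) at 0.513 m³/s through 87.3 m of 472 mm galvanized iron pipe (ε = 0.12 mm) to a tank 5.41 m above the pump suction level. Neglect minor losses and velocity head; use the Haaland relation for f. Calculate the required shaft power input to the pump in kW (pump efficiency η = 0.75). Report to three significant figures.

V = 4Q/(πD²) = 2.932 m/s; Re = 3.26×10^6; ε/D = 2.54×10^-4; f = 0.01469
h_f = f(L/D)V²/2g = 1.190 m
Total head H = z + h_f = 5.41 + 1.190 = 6.600 m
P_hyd = ρgQH = 723.0·9.81·0.513·6.600 = 24.01 kW
P_shaft = P_hyd/η = 24.01/0.75 = 32.02 kW

P_shaft ≈ 32.0 kW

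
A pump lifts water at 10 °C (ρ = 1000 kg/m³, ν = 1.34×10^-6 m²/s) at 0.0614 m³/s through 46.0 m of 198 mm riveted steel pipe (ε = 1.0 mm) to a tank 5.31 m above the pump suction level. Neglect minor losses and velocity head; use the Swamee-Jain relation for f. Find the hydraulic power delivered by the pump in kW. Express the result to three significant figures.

V = 4Q/(πD²) = 1.994 m/s; Re = 2.95×10^5; ε/D = 0.00505; f = 0.03092
h_f = f(L/D)V²/2g = 1.456 m
Total head H = z + h_f = 5.31 + 1.456 = 6.766 m
P_hyd = ρgQH = 1000·9.81·0.0614·6.766 = 4.075 kW

P_hyd ≈ 4.08 kW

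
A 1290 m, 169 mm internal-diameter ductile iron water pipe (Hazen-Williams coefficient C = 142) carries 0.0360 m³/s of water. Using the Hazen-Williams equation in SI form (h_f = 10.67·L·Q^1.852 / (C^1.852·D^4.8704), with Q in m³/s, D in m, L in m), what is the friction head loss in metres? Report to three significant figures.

h_f ≈ 17.4 m

h_f = 10.67·1290·0.0360^1.852 / (142^1.852·0.169^4.8704) = 17.36 m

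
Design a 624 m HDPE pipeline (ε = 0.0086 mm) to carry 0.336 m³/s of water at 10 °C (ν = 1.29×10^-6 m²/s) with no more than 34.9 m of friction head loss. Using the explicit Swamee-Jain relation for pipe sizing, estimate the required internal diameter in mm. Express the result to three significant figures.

D ≈ 291 mm

Swamee-Jain (Type III): D = 0.66·[ε^1.25·(LQ²/(gh_f))^4.75 + ν·Q^9.4·(L/(gh_f))^5.2]^0.04
LQ²/(gh_f) = 0.2058; L/(gh_f) = 1.823
Term 1 = ε^1.25·(…)^4.75 = 2.55×10^-10; Term 2 = ν·Q^9.4·(…)^5.2 = 1.03×10^-9
D = 0.66·(2.55×10^-10 + 1.03×10^-9)^0.04 = 0.2910 m = 291 mm
Check: V = 5.05 m/s, Re = 1.14×10^6, f = 0.01209, h_f = 33.7 m ≈ 34.9 m ✓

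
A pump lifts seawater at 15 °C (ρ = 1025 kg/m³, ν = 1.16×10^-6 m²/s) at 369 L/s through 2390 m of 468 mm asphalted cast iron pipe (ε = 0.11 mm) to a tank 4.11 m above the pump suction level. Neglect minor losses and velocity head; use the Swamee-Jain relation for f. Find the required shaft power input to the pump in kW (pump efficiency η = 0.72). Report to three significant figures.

P_shaft ≈ 115 kW

V = 4Q/(πD²) = 2.145 m/s; Re = 8.65×10^5; ε/D = 2.35×10^-4; f = 0.01526
h_f = f(L/D)V²/2g = 18.27 m
Total head H = z + h_f = 4.11 + 18.27 = 22.38 m
P_hyd = ρgQH = 1025·9.81·0.369·22.38 = 83.05 kW
P_shaft = P_hyd/η = 83.05/0.72 = 115.3 kW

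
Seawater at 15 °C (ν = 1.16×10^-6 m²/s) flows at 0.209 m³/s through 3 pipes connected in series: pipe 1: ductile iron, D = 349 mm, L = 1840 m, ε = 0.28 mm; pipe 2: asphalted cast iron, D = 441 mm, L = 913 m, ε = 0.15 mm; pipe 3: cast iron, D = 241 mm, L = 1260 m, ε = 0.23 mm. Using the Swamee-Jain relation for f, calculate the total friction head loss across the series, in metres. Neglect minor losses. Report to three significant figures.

H ≈ 139 m

Pipe 1: V = 2.185 m/s, Re = 6.57×10^5, ε/D = 8.02×10^-4, f = 0.01927, h_1 = f(L/D)V²/2g = 24.72 m
Pipe 2: V = 1.368 m/s, Re = 5.20×10^5, ε/D = 3.40×10^-4, f = 0.01664, h_2 = f(L/D)V²/2g = 3.288 m
Pipe 3: V = 4.582 m/s, Re = 9.52×10^5, ε/D = 9.54×10^-4, f = 0.01984, h_3 = f(L/D)V²/2g = 111.0 m
Series → Q common, losses add: H = Σh = 139.0 m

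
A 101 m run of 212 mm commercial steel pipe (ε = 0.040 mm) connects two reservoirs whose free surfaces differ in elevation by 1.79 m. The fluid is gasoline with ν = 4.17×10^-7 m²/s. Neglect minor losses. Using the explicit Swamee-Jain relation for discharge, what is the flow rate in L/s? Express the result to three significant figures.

Q ≈ 79.8 L/s

Swamee-Jain (Type II): Q = -0.965·√(gD⁵h_f/L)·ln[ε/(3.7D) + √(3.17ν²L/(gD³h_f))]
√(gD⁵h_f/L) = √(9.81·0.212⁵·1.79/101) = 0.008629
ε/(3.7D) = 5.10×10^-5; √(3.17ν²L/(gD³h_f)) = 1.82×10^-5
Q = -0.965·0.008629·ln(6.924×10^-5) = 0.07975 m³/s
Check: V = 2.26 m/s, Re = 1.15×10^6, f = 0.01453, h_f = 1.80 m ≈ 1.79 m ✓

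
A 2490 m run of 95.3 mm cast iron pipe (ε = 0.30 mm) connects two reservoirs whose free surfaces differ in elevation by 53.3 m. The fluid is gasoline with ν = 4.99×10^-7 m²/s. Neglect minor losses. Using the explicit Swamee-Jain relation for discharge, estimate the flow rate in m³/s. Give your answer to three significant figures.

Q ≈ 0.00867 m³/s

Swamee-Jain (Type II): Q = -0.965·√(gD⁵h_f/L)·ln[ε/(3.7D) + √(3.17ν²L/(gD³h_f))]
√(gD⁵h_f/L) = √(9.81·0.0953⁵·53.3/2490) = 0.001285
ε/(3.7D) = 8.51×10^-4; √(3.17ν²L/(gD³h_f)) = 6.59×10^-5
Q = -0.965·0.001285·ln(9.167×10^-4) = 0.008672 m³/s
Check: V = 1.22 m/s, Re = 2.32×10^5, f = 0.02725, h_f = 53.6 m ≈ 53.3 m ✓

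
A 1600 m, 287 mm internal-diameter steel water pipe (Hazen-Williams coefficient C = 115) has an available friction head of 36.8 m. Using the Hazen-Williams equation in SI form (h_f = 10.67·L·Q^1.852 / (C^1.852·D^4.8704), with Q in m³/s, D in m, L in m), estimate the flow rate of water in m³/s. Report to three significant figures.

Rearranging: Q = [h_f·C^1.852·D^4.8704 / (10.67·L)]^(1/1.852)
Q = [36.8·115^1.852·0.287^4.8704 / (10.67·1600)]^0.540 = 0.1568 m³/s

Q ≈ 0.157 m³/s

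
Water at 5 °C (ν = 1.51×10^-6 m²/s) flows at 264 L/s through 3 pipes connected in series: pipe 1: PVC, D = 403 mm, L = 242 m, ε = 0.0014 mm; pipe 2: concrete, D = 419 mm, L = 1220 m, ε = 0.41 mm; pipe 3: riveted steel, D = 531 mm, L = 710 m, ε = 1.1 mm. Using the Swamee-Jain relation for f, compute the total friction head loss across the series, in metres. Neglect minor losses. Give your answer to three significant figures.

H ≈ 15.0 m

Pipe 1: V = 2.070 m/s, Re = 5.52×10^5, ε/D = 3.47×10^-6, f = 0.01292, h_1 = f(L/D)V²/2g = 1.694 m
Pipe 2: V = 1.915 m/s, Re = 5.31×10^5, ε/D = 9.79×10^-4, f = 0.02022, h_2 = f(L/D)V²/2g = 11.00 m
Pipe 3: V = 1.192 m/s, Re = 4.19×10^5, ε/D = 0.00207, f = 0.02419, h_3 = f(L/D)V²/2g = 2.343 m
Series → Q common, losses add: H = Σh = 15.04 m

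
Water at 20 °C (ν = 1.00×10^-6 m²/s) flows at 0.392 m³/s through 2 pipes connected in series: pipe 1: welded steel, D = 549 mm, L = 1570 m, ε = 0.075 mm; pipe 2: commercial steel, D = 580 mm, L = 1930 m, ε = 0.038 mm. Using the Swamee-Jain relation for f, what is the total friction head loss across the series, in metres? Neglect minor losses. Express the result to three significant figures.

H ≈ 10.6 m

Pipe 1: V = 1.656 m/s, Re = 9.09×10^5, ε/D = 1.37×10^-4, f = 0.01411, h_1 = f(L/D)V²/2g = 5.641 m
Pipe 2: V = 1.484 m/s, Re = 8.61×10^5, ε/D = 6.55×10^-5, f = 0.01316, h_2 = f(L/D)V²/2g = 4.915 m
Series → Q common, losses add: H = Σh = 10.56 m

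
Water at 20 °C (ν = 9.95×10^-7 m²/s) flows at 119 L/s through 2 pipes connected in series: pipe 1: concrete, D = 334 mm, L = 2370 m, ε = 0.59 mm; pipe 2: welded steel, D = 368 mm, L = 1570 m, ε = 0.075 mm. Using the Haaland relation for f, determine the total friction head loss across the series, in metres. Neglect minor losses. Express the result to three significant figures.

H ≈ 19.6 m

Pipe 1: V = 1.358 m/s, Re = 4.56×10^5, ε/D = 0.00177, f = 0.02310, h_1 = f(L/D)V²/2g = 15.41 m
Pipe 2: V = 1.119 m/s, Re = 4.14×10^5, ε/D = 2.04×10^-4, f = 0.01558, h_2 = f(L/D)V²/2g = 4.241 m
Series → Q common, losses add: H = Σh = 19.65 m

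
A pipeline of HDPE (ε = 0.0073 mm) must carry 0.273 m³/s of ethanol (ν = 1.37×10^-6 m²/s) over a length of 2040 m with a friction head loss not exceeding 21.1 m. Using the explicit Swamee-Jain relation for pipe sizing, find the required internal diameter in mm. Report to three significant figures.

Swamee-Jain (Type III): D = 0.66·[ε^1.25·(LQ²/(gh_f))^4.75 + ν·Q^9.4·(L/(gh_f))^5.2]^0.04
LQ²/(gh_f) = 0.7345; L/(gh_f) = 9.856
Term 1 = ε^1.25·(…)^4.75 = 8.76×10^-8; Term 2 = ν·Q^9.4·(…)^5.2 = 1.01×10^-6
D = 0.66·(8.76×10^-8 + 1.01×10^-6)^0.04 = 0.3812 m = 381 mm
Check: V = 2.39 m/s, Re = 6.66×10^5, f = 0.01280, h_f = 20.0 m ≈ 21.1 m ✓

D ≈ 381 mm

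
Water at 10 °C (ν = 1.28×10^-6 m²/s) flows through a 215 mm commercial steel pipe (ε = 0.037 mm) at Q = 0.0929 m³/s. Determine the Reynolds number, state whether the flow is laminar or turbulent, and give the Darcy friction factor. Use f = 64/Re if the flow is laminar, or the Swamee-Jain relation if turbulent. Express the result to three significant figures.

Re ≈ 4.30×10^5; turbulent; f ≈ 0.0155

V = 4Q/(πD²) = 2.559 m/s
Re = VD/ν = 2.559·0.215/1.28×10^-6 = 4.30×10^5
Re > 4000 → turbulent; ε/D = 1.72×10^-4
Swamee-Jain: f = 0.01547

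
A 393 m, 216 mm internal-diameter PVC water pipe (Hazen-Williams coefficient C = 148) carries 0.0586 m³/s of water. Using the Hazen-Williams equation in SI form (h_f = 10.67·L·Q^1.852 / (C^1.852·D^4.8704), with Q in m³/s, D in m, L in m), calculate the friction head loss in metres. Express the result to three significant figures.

h_f ≈ 3.65 m

h_f = 10.67·393·0.0586^1.852 / (148^1.852·0.216^4.8704) = 3.655 m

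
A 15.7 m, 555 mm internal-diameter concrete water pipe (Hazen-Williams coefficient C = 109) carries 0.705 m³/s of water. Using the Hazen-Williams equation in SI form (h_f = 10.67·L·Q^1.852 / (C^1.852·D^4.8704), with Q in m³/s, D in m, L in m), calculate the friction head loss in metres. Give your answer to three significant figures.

h_f = 10.67·15.7·0.705^1.852 / (109^1.852·0.555^4.8704) = 0.2600 m

h_f ≈ 0.260 m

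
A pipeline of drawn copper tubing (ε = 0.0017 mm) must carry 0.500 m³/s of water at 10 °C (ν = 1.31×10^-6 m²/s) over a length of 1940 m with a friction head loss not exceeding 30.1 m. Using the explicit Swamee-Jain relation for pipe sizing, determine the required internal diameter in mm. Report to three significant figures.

D ≈ 438 mm

Swamee-Jain (Type III): D = 0.66·[ε^1.25·(LQ²/(gh_f))^4.75 + ν·Q^9.4·(L/(gh_f))^5.2]^0.04
LQ²/(gh_f) = 1.643; L/(gh_f) = 6.570
Term 1 = ε^1.25·(…)^4.75 = 6.48×10^-7; Term 2 = ν·Q^9.4·(…)^5.2 = 3.46×10^-5
D = 0.66·(6.48×10^-7 + 3.46×10^-5)^0.04 = 0.4379 m = 438 mm
Check: V = 3.32 m/s, Re = 1.11×10^6, f = 0.01151, h_f = 28.6 m ≈ 30.1 m ✓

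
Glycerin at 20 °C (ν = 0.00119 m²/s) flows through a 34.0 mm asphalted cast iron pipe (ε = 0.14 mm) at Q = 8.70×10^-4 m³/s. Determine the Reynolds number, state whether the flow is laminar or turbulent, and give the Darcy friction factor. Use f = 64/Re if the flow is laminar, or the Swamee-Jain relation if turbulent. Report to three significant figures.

Re ≈ 27.4; laminar; f = 64/Re ≈ 2.34

V = 4Q/(πD²) = 0.9582 m/s
Re = VD/ν = 0.9582·0.0340/0.00119 = 27.4
Re < 2300 → laminar → f = 64/Re = 2.338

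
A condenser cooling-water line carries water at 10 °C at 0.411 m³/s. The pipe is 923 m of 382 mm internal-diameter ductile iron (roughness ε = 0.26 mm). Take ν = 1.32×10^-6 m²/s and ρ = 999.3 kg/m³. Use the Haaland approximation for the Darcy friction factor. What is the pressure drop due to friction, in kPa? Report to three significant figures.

Δp ≈ 284 kPa

V = 4Q/(πD²) = 4·0.411/(π·0.382²) = 3.586 m/s
Re = VD/ν = 3.586·0.382/1.32×10^-6 = 1.04×10^6 → turbulent
ε/D = 0.26/382 = 6.81×10^-4
Haaland: f = 0.01829
h_f = f(L/D)V²/(2g) = 0.01829·(923/0.382)·3.586²/(2·9.81) = 28.97 m
Δp = ρg·h_f = 999.3·9.81·28.97 = 284.0 kPa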